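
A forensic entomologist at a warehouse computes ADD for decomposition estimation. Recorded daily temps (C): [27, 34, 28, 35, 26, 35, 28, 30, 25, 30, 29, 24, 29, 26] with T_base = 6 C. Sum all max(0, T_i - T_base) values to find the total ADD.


Computing ADD day by day:
Day 1: max(0, 27 - 6) = 21
Day 2: max(0, 34 - 6) = 28
Day 3: max(0, 28 - 6) = 22
Day 4: max(0, 35 - 6) = 29
Day 5: max(0, 26 - 6) = 20
Day 6: max(0, 35 - 6) = 29
Day 7: max(0, 28 - 6) = 22
Day 8: max(0, 30 - 6) = 24
Day 9: max(0, 25 - 6) = 19
Day 10: max(0, 30 - 6) = 24
Day 11: max(0, 29 - 6) = 23
Day 12: max(0, 24 - 6) = 18
Day 13: max(0, 29 - 6) = 23
Day 14: max(0, 26 - 6) = 20
Total ADD = 322

322


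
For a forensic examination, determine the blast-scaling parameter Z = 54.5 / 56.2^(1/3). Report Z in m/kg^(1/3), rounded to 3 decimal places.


Scaled distance calculation:
W^(1/3) = 56.2^(1/3) = 3.830412
Z = R / W^(1/3) = 54.5 / 3.830412
Z = 14.228 m/kg^(1/3)

14.228


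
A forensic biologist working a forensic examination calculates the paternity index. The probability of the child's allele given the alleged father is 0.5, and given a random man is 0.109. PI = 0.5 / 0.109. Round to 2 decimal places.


Paternity Index calculation:
PI = P(allele|father) / P(allele|random)
PI = 0.5 / 0.109
PI = 4.59

4.59


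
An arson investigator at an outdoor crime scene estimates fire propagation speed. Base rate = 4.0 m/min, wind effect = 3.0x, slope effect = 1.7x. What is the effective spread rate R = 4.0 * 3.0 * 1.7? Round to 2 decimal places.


Fire spread rate calculation:
R = R0 * wind_factor * slope_factor
= 4.0 * 3.0 * 1.7
= 12 * 1.7
= 20.40 m/min

20.40


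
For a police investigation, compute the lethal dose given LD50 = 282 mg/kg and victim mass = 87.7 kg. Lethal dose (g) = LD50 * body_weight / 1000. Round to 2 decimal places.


Lethal dose calculation:
Lethal dose = LD50 * body_weight / 1000
= 282 * 87.7 / 1000
= 24731.4 / 1000
= 24.73 g

24.73


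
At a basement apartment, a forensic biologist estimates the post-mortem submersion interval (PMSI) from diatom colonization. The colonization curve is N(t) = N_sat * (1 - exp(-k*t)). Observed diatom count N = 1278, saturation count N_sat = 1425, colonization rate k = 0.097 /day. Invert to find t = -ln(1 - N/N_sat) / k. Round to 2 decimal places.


PMSI from diatom colonization curve:
N / N_sat = 1278 / 1425 = 0.896842
1 - N/N_sat = 0.103158
ln(1 - N/N_sat) = -2.271493
t = -ln(1 - N/N_sat) / k = -(-2.271493) / 0.097 = 23.42 days

23.42


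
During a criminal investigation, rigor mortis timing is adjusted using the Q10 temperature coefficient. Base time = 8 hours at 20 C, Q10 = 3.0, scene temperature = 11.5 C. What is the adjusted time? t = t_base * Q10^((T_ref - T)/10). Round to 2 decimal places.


Rigor mortis time adjustment:
Exponent = (T_ref - T_actual) / 10 = (20 - 11.5) / 10 = 0.85
Q10 factor = 3.0^0.85 = 2.54421
t_adjusted = 8 * 2.54421 = 20.35 hours

20.35


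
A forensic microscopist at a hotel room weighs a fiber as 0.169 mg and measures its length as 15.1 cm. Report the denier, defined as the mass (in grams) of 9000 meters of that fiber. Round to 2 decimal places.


Denier calculation:
Mass in grams = 0.169 mg / 1000 = 0.000169 g
Length in meters = 15.1 cm / 100 = 0.151 m
Linear density = mass / length = 0.000169 / 0.151 = 0.00111921 g/m
Denier = (g/m) * 9000 = 0.00111921 * 9000 = 10.07

10.07


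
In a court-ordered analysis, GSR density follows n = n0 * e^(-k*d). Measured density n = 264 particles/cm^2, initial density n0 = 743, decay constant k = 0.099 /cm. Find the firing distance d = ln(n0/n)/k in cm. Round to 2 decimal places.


GSR distance calculation:
n0/n = 743 / 264 = 2.814394
ln(n0/n) = 1.034747
d = 1.034747 / 0.099 = 10.45 cm

10.45


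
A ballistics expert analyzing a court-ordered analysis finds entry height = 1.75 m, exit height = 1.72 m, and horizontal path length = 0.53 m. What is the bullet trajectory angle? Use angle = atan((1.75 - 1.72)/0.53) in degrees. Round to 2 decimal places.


Bullet trajectory angle:
Height difference = 1.75 - 1.72 = 0.03 m
angle = atan(0.03 / 0.53)
angle = atan(0.056604)
angle = 3.24 degrees

3.24


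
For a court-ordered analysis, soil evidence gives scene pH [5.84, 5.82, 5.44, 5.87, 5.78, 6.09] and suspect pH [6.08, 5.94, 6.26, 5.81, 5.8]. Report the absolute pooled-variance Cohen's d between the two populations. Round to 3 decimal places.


Pooled-variance Cohen's d for soil pH comparison:
Scene mean = 34.84 / 6 = 5.806667
Suspect mean = 29.89 / 5 = 5.978
Scene sample variance s_s^2 = 0.044147
Suspect sample variance s_c^2 = 0.03782
Pooled variance = ((n_s-1)*s_s^2 + (n_c-1)*s_c^2) / (n_s + n_c - 2) = 0.041335
Pooled SD = sqrt(0.041335) = 0.20331
Mean difference = -0.171333
|d| = |-0.171333| / 0.20331 = 0.843

0.843


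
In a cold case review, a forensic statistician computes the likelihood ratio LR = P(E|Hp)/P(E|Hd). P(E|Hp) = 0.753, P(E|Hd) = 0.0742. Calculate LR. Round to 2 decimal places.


Likelihood ratio calculation:
LR = P(E|Hp) / P(E|Hd)
LR = 0.753 / 0.0742
LR = 10.15

10.15


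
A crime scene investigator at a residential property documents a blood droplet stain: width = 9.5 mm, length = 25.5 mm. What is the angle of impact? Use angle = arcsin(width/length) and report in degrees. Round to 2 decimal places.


Blood spatter impact angle calculation:
width / length = 9.5 / 25.5 = 0.372549
angle = arcsin(0.372549)
angle = 21.87 degrees

21.87


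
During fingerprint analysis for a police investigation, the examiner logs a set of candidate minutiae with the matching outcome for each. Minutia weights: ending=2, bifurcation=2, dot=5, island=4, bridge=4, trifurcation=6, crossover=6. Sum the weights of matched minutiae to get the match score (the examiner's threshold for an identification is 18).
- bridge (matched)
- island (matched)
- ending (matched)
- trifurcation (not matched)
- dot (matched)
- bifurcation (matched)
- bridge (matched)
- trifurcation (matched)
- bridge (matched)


Weighted minutiae match score:
  bridge: matched, +4 (running total 4)
  island: matched, +4 (running total 8)
  ending: matched, +2 (running total 10)
  trifurcation: not matched, +0
  dot: matched, +5 (running total 15)
  bifurcation: matched, +2 (running total 17)
  bridge: matched, +4 (running total 21)
  trifurcation: matched, +6 (running total 27)
  bridge: matched, +4 (running total 31)
Total score = 31
Threshold = 18; verdict = identification

31


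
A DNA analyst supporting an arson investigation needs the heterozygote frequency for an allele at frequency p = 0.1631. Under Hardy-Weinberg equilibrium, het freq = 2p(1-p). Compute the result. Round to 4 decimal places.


Hardy-Weinberg heterozygote frequency:
q = 1 - p = 1 - 0.1631 = 0.8369
2pq = 2 * 0.1631 * 0.8369 = 0.2730

0.2730


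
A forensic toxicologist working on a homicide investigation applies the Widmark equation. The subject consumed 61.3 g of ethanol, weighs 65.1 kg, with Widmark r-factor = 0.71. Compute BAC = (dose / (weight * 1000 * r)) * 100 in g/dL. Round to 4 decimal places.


Applying the Widmark formula:
BAC = (dose_g / (body_wt * 1000 * r)) * 100
Denominator = 65.1 * 1000 * 0.71 = 46221
BAC = (61.3 / 46221) * 100
BAC = 0.1326 g/dL

0.1326


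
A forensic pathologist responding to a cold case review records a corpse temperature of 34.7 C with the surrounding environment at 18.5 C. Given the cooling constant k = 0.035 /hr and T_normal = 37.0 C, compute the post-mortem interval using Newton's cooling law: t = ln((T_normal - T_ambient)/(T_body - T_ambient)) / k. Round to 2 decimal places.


Using Newton's law of cooling:
t = ln((T_normal - T_ambient) / (T_body - T_ambient)) / k
T_normal - T_ambient = 18.5
T_body - T_ambient = 16.2
Ratio = 1.141975
ln(ratio) = 0.132759
t = 0.132759 / 0.035 = 3.79 hours

3.79


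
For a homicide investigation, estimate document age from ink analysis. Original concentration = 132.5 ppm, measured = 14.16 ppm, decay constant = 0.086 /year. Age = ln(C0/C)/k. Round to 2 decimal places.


Document age estimation:
C0/C = 132.5 / 14.16 = 9.357345
ln(C0/C) = 2.236162
t = 2.236162 / 0.086 = 26.00 years

26.00


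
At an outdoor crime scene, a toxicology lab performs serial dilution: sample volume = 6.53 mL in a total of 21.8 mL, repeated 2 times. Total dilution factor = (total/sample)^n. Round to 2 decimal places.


Dilution factor calculation:
Single dilution = V_total / V_sample = 21.8 / 6.53 ≈ 3.338438
Number of dilutions = 2
Total DF = (21.8 / 6.53)^2 (full precision, rounded at the end) = 11.15

11.15


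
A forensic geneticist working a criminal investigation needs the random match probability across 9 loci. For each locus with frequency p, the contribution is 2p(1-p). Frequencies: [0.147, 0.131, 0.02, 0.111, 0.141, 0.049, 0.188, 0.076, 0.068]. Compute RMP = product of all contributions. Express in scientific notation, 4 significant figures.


Computing RMP for 9 loci:
Locus 1: 2 * 0.147 * 0.853 = 0.250782
Locus 2: 2 * 0.131 * 0.869 = 0.227678
Locus 3: 2 * 0.02 * 0.98 = 0.0392
Locus 4: 2 * 0.111 * 0.889 = 0.197358
Locus 5: 2 * 0.141 * 0.859 = 0.242238
Locus 6: 2 * 0.049 * 0.951 = 0.093198
Locus 7: 2 * 0.188 * 0.812 = 0.305312
Locus 8: 2 * 0.076 * 0.924 = 0.140448
Locus 9: 2 * 0.068 * 0.932 = 0.126752
RMP = 5.420e-08

5.420e-08


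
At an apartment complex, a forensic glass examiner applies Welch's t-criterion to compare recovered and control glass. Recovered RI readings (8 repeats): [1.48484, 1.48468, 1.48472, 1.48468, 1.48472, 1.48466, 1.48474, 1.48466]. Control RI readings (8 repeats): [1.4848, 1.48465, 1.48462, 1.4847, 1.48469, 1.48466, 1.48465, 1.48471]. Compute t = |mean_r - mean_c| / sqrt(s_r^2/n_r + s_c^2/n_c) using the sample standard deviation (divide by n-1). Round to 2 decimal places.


Welch's t-criterion for glass RI comparison:
Recovered mean = sum / n_r = 11.8777 / 8 = 1.4847125
Control mean = sum / n_c = 11.87748 / 8 = 1.484685
Recovered sample variance s_r^2 = 3.53571e-09
Control sample variance s_c^2 = 3.05714e-09
Welch SE (unpooled) = sqrt(s_r^2/n_r + s_c^2/n_c) = sqrt(4.41964e-10 + 3.82143e-10) = sqrt(8.24107e-10) = 2.87073e-05
|mean_r - mean_c| = 2.75e-05
t = 2.75e-05 / 2.87073e-05 = 0.96

0.96


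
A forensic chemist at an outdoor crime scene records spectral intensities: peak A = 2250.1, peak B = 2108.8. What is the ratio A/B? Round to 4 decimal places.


Spectral peak ratio:
Peak A = 2250.1 counts
Peak B = 2108.8 counts
Ratio = 2250.1 / 2108.8 = 1.0670

1.0670


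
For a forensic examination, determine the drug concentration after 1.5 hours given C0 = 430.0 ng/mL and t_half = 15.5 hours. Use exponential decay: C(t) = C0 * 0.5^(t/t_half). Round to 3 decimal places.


Drug concentration decay:
Number of half-lives = t / t_half = 1.5 / 15.5 = 0.096774
Decay factor = 0.5^0.096774 = 0.93512167
C(t) = 430.0 * 0.93512167 = 402.102 ng/mL

402.102


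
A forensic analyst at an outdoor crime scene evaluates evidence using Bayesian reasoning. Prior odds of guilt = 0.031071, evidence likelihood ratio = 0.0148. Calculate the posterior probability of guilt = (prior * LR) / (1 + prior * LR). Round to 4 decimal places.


Bayesian evidence evaluation:
Posterior odds = prior_odds * LR = 0.031071 * 0.0148 = 0.0004598508
Posterior probability = posterior_odds / (1 + posterior_odds)
= 0.0004598508 / (1 + 0.0004598508)
= 0.0004598508 / 1.0004598508
= 0.0005

0.0005


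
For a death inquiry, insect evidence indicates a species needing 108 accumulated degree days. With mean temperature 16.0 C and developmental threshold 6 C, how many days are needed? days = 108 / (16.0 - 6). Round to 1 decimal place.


Insect development time:
Effective temperature = avg_temp - T_base = 16.0 - 6 = 10.0 C
Days = ADD / effective_temp = 108 / 10.0 = 10.8 days

10.8


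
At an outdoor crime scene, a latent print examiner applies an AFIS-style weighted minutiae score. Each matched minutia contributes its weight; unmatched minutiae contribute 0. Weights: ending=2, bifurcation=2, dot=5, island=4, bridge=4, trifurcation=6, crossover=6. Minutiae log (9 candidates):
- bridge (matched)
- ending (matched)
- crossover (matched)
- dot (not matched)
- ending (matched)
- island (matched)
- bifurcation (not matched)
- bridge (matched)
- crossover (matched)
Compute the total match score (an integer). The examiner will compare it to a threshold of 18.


Weighted minutiae match score:
  bridge: matched, +4 (running total 4)
  ending: matched, +2 (running total 6)
  crossover: matched, +6 (running total 12)
  dot: not matched, +0
  ending: matched, +2 (running total 14)
  island: matched, +4 (running total 18)
  bifurcation: not matched, +0
  bridge: matched, +4 (running total 22)
  crossover: matched, +6 (running total 28)
Total score = 28
Threshold = 18; verdict = identification

28


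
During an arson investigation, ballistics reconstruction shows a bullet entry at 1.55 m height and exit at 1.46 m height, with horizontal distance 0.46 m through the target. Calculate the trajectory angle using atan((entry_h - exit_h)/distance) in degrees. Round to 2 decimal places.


Bullet trajectory angle:
Height difference = 1.55 - 1.46 = 0.09 m
angle = atan(0.09 / 0.46)
angle = atan(0.195652)
angle = 11.07 degrees

11.07


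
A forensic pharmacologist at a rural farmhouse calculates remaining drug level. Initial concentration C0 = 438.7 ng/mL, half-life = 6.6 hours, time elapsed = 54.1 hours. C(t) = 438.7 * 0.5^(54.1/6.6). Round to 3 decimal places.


Drug concentration decay:
Number of half-lives = t / t_half = 54.1 / 6.6 = 8.19697
Decay factor = 0.5^8.19697 = 0.00340774
C(t) = 438.7 * 0.00340774 = 1.495 ng/mL

1.495


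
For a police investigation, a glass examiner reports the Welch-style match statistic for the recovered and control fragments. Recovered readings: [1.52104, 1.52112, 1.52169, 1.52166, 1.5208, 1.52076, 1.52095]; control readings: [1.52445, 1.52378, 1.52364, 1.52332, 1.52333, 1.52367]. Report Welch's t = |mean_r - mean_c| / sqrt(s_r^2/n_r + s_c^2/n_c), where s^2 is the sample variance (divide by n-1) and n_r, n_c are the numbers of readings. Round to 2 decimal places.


Welch's t-criterion for glass RI comparison:
Recovered mean = sum / n_r = 10.64802 / 7 = 1.5211457
Control mean = sum / n_c = 9.14219 / 6 = 1.5236983
Recovered sample variance s_r^2 = 1.46529e-07
Control sample variance s_c^2 = 1.70937e-07
Welch SE (unpooled) = sqrt(s_r^2/n_r + s_c^2/n_c) = sqrt(2.09327e-08 + 2.84894e-08) = sqrt(4.94221e-08) = 0.000222311
|mean_r - mean_c| = 0.00255262
t = 0.00255262 / 0.000222311 = 11.48

11.48


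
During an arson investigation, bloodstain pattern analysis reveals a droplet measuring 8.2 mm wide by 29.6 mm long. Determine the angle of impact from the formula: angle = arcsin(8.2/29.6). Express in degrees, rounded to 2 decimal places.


Blood spatter impact angle calculation:
width / length = 8.2 / 29.6 = 0.277027
angle = arcsin(0.277027)
angle = 16.08 degrees

16.08


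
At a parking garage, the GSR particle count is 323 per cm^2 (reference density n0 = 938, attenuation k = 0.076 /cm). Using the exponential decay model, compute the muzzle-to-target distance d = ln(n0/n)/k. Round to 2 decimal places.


GSR distance calculation:
n0/n = 938 / 323 = 2.904025
ln(n0/n) = 1.066098
d = 1.066098 / 0.076 = 14.03 cm

14.03


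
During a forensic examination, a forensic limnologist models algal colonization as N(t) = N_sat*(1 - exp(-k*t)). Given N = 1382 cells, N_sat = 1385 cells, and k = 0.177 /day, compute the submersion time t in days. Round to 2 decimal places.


PMSI from diatom colonization curve:
N / N_sat = 1382 / 1385 = 0.997834
1 - N/N_sat = 0.002166
ln(1 - N/N_sat) = -6.134873
t = -ln(1 - N/N_sat) / k = -(-6.134873) / 0.177 = 34.66 days

34.66


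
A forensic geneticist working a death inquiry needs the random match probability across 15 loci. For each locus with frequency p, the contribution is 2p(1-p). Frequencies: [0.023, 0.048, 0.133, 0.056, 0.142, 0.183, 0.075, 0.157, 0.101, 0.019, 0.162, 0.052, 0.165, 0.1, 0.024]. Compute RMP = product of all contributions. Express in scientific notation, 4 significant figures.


Computing RMP for 15 loci:
Locus 1: 2 * 0.023 * 0.977 = 0.044942
Locus 2: 2 * 0.048 * 0.952 = 0.091392
Locus 3: 2 * 0.133 * 0.867 = 0.230622
Locus 4: 2 * 0.056 * 0.944 = 0.105728
Locus 5: 2 * 0.142 * 0.858 = 0.243672
Locus 6: 2 * 0.183 * 0.817 = 0.299022
Locus 7: 2 * 0.075 * 0.925 = 0.13875
Locus 8: 2 * 0.157 * 0.843 = 0.264702
Locus 9: 2 * 0.101 * 0.899 = 0.181598
Locus 10: 2 * 0.019 * 0.981 = 0.037278
Locus 11: 2 * 0.162 * 0.838 = 0.271512
Locus 12: 2 * 0.052 * 0.948 = 0.098592
Locus 13: 2 * 0.165 * 0.835 = 0.27555
Locus 14: 2 * 0.1 * 0.9 = 0.18
Locus 15: 2 * 0.024 * 0.976 = 0.046848
RMP = 1.129e-13

1.129e-13


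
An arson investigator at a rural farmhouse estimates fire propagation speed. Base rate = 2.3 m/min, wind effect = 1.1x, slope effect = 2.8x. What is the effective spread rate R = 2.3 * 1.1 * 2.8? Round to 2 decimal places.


Fire spread rate calculation:
R = R0 * wind_factor * slope_factor
= 2.3 * 1.1 * 2.8
= 2.53 * 2.8
= 7.08 m/min

7.08


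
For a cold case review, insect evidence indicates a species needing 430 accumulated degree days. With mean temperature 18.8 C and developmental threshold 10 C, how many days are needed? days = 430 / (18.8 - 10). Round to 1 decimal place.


Insect development time:
Effective temperature = avg_temp - T_base = 18.8 - 10 = 8.8 C
Days = ADD / effective_temp = 430 / 8.8 = 48.9 days

48.9


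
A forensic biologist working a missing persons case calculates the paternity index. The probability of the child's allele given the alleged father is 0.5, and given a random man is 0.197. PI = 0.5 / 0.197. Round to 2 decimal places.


Paternity Index calculation:
PI = P(allele|father) / P(allele|random)
PI = 0.5 / 0.197
PI = 2.54

2.54


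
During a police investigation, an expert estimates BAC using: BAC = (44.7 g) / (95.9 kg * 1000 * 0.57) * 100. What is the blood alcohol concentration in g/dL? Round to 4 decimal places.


Applying the Widmark formula:
BAC = (dose_g / (body_wt * 1000 * r)) * 100
Denominator = 95.9 * 1000 * 0.57 = 54663
BAC = (44.7 / 54663) * 100
BAC = 0.0818 g/dL

0.0818


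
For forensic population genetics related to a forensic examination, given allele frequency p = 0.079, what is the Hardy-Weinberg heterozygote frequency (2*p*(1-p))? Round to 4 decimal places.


Hardy-Weinberg heterozygote frequency:
q = 1 - p = 1 - 0.079 = 0.921
2pq = 2 * 0.079 * 0.921 = 0.1455

0.1455


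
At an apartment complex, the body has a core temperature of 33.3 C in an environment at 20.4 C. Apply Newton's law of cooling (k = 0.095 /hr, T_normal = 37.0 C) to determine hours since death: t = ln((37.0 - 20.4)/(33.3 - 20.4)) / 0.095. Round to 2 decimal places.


Using Newton's law of cooling:
t = ln((T_normal - T_ambient) / (T_body - T_ambient)) / k
T_normal - T_ambient = 16.6
T_body - T_ambient = 12.9
Ratio = 1.286822
ln(ratio) = 0.252176
t = 0.252176 / 0.095 = 2.65 hours

2.65


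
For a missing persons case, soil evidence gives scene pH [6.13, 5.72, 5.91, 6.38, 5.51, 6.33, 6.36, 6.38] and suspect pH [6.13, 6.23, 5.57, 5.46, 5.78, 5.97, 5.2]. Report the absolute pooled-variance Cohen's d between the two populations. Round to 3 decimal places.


Pooled-variance Cohen's d for soil pH comparison:
Scene mean = 48.72 / 8 = 6.09
Suspect mean = 40.34 / 7 = 5.762857
Scene sample variance s_s^2 = 0.115143
Suspect sample variance s_c^2 = 0.140324
Pooled variance = ((n_s-1)*s_s^2 + (n_c-1)*s_c^2) / (n_s + n_c - 2) = 0.126765
Pooled SD = sqrt(0.126765) = 0.356041
Mean difference = 0.327143
|d| = |0.327143| / 0.356041 = 0.919

0.919


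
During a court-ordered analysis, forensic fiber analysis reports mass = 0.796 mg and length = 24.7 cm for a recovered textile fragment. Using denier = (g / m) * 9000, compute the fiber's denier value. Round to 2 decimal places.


Denier calculation:
Mass in grams = 0.796 mg / 1000 = 0.000796 g
Length in meters = 24.7 cm / 100 = 0.247 m
Linear density = mass / length = 0.000796 / 0.247 = 0.00322267 g/m
Denier = (g/m) * 9000 = 0.00322267 * 9000 = 29.00

29.00


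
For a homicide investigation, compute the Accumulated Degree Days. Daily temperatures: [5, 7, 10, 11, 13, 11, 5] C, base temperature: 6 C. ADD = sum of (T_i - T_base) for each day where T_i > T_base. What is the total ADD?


Computing ADD day by day:
Day 1: max(0, 5 - 6) = 0
Day 2: max(0, 7 - 6) = 1
Day 3: max(0, 10 - 6) = 4
Day 4: max(0, 11 - 6) = 5
Day 5: max(0, 13 - 6) = 7
Day 6: max(0, 11 - 6) = 5
Day 7: max(0, 5 - 6) = 0
Total ADD = 22

22


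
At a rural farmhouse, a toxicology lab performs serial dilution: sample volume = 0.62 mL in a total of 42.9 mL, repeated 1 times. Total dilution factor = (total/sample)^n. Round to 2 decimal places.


Dilution factor calculation:
Single dilution = V_total / V_sample = 42.9 / 0.62 ≈ 69.193548
Number of dilutions = 1
Total DF = (42.9 / 0.62)^1 (full precision, rounded at the end) = 69.19

69.19


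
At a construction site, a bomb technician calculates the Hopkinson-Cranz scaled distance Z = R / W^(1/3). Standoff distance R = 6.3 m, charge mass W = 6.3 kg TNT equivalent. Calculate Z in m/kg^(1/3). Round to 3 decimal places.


Scaled distance calculation:
W^(1/3) = 6.3^(1/3) = 1.846915
Z = R / W^(1/3) = 6.3 / 1.846915
Z = 3.411 m/kg^(1/3)

3.411


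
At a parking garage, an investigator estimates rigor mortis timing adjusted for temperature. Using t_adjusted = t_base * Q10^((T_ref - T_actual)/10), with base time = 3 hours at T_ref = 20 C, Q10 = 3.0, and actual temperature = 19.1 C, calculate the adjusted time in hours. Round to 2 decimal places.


Rigor mortis time adjustment:
Exponent = (T_ref - T_actual) / 10 = (20 - 19.1) / 10 = 0.09
Q10 factor = 3.0^0.09 = 1.10393
t_adjusted = 3 * 1.10393 = 3.31 hours

3.31


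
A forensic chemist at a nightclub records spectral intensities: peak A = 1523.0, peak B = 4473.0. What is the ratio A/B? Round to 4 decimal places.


Spectral peak ratio:
Peak A = 1523.0 counts
Peak B = 4473.0 counts
Ratio = 1523.0 / 4473.0 = 0.3405

0.3405


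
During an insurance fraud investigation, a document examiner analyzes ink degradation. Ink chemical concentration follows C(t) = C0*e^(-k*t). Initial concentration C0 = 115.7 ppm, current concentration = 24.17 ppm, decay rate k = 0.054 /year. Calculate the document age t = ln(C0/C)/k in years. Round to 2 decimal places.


Document age estimation:
C0/C = 115.7 / 24.17 = 4.786926
ln(C0/C) = 1.565888
t = 1.565888 / 0.054 = 29.00 years

29.00


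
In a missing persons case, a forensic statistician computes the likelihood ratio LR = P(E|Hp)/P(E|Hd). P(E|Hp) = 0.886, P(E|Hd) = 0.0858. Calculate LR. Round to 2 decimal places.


Likelihood ratio calculation:
LR = P(E|Hp) / P(E|Hd)
LR = 0.886 / 0.0858
LR = 10.33

10.33


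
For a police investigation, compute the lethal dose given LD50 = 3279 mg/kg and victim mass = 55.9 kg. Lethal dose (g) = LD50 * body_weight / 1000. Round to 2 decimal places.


Lethal dose calculation:
Lethal dose = LD50 * body_weight / 1000
= 3279 * 55.9 / 1000
= 183296.1 / 1000
= 183.30 g

183.30


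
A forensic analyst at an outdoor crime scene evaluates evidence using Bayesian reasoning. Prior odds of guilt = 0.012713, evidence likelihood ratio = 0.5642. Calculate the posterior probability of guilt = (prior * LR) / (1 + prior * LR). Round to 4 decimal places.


Bayesian evidence evaluation:
Posterior odds = prior_odds * LR = 0.012713 * 0.5642 = 0.007172675
Posterior probability = posterior_odds / (1 + posterior_odds)
= 0.007172675 / (1 + 0.007172675)
= 0.007172675 / 1.007172675
= 0.0071

0.0071


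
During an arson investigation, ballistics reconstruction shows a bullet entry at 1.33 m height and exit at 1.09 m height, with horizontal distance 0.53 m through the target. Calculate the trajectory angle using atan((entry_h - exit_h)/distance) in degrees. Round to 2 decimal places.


Bullet trajectory angle:
Height difference = 1.33 - 1.09 = 0.24 m
angle = atan(0.24 / 0.53)
angle = atan(0.45283)
angle = 24.36 degrees

24.36


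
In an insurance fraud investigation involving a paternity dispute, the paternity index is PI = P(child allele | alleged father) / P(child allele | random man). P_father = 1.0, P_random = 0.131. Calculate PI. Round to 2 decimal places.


Paternity Index calculation:
PI = P(allele|father) / P(allele|random)
PI = 1.0 / 0.131
PI = 7.63

7.63


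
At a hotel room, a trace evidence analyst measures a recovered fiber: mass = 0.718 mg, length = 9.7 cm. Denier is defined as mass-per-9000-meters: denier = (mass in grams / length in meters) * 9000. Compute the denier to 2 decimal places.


Denier calculation:
Mass in grams = 0.718 mg / 1000 = 0.000718 g
Length in meters = 9.7 cm / 100 = 0.097 m
Linear density = mass / length = 0.000718 / 0.097 = 0.00740206 g/m
Denier = (g/m) * 9000 = 0.00740206 * 9000 = 66.62

66.62


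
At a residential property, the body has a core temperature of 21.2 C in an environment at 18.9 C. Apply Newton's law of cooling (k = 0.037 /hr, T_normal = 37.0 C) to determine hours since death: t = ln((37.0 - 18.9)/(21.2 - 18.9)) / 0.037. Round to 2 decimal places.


Using Newton's law of cooling:
t = ln((T_normal - T_ambient) / (T_body - T_ambient)) / k
T_normal - T_ambient = 18.1
T_body - T_ambient = 2.3
Ratio = 7.869565
ln(ratio) = 2.063003
t = 2.063003 / 0.037 = 55.76 hours

55.76


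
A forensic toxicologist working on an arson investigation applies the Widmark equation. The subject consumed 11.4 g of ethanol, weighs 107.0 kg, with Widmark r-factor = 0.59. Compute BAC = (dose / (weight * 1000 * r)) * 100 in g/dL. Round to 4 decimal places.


Applying the Widmark formula:
BAC = (dose_g / (body_wt * 1000 * r)) * 100
Denominator = 107.0 * 1000 * 0.59 = 63130
BAC = (11.4 / 63130) * 100
BAC = 0.0181 g/dL

0.0181


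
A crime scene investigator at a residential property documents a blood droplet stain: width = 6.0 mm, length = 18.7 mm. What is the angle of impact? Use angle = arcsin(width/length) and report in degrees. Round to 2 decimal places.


Blood spatter impact angle calculation:
width / length = 6.0 / 18.7 = 0.320856
angle = arcsin(0.320856)
angle = 18.71 degrees

18.71


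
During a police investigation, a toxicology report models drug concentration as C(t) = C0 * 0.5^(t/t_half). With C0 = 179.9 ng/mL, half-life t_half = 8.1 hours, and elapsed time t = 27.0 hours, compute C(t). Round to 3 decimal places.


Drug concentration decay:
Number of half-lives = t / t_half = 27.0 / 8.1 = 3.333333
Decay factor = 0.5^3.333333 = 0.09921259
C(t) = 179.9 * 0.09921259 = 17.848 ng/mL

17.848


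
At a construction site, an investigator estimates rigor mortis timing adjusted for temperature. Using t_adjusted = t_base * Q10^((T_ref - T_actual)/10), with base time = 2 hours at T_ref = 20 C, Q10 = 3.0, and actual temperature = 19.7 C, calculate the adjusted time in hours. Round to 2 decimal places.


Rigor mortis time adjustment:
Exponent = (T_ref - T_actual) / 10 = (20 - 19.7) / 10 = 0.03
Q10 factor = 3.0^0.03 = 1.03351
t_adjusted = 2 * 1.03351 = 2.07 hours

2.07


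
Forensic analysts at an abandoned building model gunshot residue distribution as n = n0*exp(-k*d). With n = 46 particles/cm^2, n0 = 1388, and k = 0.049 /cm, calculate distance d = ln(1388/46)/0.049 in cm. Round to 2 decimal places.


GSR distance calculation:
n0/n = 1388 / 46 = 30.173913
ln(n0/n) = 3.406978
d = 3.406978 / 0.049 = 69.53 cm

69.53


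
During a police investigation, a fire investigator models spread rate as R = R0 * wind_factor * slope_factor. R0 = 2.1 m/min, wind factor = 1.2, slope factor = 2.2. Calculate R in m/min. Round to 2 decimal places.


Fire spread rate calculation:
R = R0 * wind_factor * slope_factor
= 2.1 * 1.2 * 2.2
= 2.52 * 2.2
= 5.54 m/min

5.54


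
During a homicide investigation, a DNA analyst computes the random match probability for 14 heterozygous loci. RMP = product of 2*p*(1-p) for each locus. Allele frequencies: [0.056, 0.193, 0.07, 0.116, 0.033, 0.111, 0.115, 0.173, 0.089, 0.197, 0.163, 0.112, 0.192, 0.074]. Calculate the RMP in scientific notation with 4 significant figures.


Computing RMP for 14 loci:
Locus 1: 2 * 0.056 * 0.944 = 0.105728
Locus 2: 2 * 0.193 * 0.807 = 0.311502
Locus 3: 2 * 0.07 * 0.93 = 0.1302
Locus 4: 2 * 0.116 * 0.884 = 0.205088
Locus 5: 2 * 0.033 * 0.967 = 0.063822
Locus 6: 2 * 0.111 * 0.889 = 0.197358
Locus 7: 2 * 0.115 * 0.885 = 0.20355
Locus 8: 2 * 0.173 * 0.827 = 0.286142
Locus 9: 2 * 0.089 * 0.911 = 0.162158
Locus 10: 2 * 0.197 * 0.803 = 0.316382
Locus 11: 2 * 0.163 * 0.837 = 0.272862
Locus 12: 2 * 0.112 * 0.888 = 0.198912
Locus 13: 2 * 0.192 * 0.808 = 0.310272
Locus 14: 2 * 0.074 * 0.926 = 0.137048
RMP = 7.639e-11

7.639e-11


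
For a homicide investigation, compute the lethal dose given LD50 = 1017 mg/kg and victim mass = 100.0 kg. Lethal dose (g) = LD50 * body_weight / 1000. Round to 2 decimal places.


Lethal dose calculation:
Lethal dose = LD50 * body_weight / 1000
= 1017 * 100.0 / 1000
= 101700 / 1000
= 101.70 g

101.70


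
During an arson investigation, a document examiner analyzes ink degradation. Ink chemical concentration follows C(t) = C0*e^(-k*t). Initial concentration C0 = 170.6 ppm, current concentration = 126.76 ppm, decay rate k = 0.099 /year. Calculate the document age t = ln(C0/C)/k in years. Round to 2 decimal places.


Document age estimation:
C0/C = 170.6 / 126.76 = 1.34585
ln(C0/C) = 0.297026
t = 0.297026 / 0.099 = 3.00 years

3.00


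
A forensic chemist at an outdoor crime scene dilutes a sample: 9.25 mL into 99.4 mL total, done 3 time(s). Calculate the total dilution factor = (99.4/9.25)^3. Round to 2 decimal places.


Dilution factor calculation:
Single dilution = V_total / V_sample = 99.4 / 9.25 ≈ 10.745946
Number of dilutions = 3
Total DF = (99.4 / 9.25)^3 (full precision, rounded at the end) = 1240.89

1240.89


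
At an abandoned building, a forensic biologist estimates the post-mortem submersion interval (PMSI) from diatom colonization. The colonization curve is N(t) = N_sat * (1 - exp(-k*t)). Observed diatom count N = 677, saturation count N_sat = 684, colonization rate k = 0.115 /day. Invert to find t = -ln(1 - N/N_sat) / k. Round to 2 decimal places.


PMSI from diatom colonization curve:
N / N_sat = 677 / 684 = 0.989766
1 - N/N_sat = 0.010234
ln(1 - N/N_sat) = -4.58204
t = -ln(1 - N/N_sat) / k = -(-4.58204) / 0.115 = 39.84 days

39.84


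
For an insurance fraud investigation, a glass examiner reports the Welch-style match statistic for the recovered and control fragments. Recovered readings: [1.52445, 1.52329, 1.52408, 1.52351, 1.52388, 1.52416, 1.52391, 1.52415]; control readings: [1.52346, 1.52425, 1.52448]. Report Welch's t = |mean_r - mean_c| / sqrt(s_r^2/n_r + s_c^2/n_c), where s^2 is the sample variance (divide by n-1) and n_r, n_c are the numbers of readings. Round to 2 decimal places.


Welch's t-criterion for glass RI comparison:
Recovered mean = sum / n_r = 12.19143 / 8 = 1.5239288
Control mean = sum / n_c = 4.57219 / 3 = 1.5240633
Recovered sample variance s_r^2 = 1.40441e-07
Control sample variance s_c^2 = 2.86233e-07
Welch SE (unpooled) = sqrt(s_r^2/n_r + s_c^2/n_c) = sqrt(1.75551e-08 + 9.54111e-08) = sqrt(1.12966e-07) = 0.000336104
|mean_r - mean_c| = 0.000134583
t = 0.000134583 / 0.000336104 = 0.40

0.40


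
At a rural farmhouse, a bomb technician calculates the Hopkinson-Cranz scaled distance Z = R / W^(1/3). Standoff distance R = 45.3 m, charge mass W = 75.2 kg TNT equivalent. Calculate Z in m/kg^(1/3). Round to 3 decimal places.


Scaled distance calculation:
W^(1/3) = 75.2^(1/3) = 4.220909
Z = R / W^(1/3) = 45.3 / 4.220909
Z = 10.732 m/kg^(1/3)

10.732


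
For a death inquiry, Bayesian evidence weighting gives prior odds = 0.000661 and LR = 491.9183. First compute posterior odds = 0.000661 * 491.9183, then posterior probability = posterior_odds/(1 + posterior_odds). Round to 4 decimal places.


Bayesian evidence evaluation:
Posterior odds = prior_odds * LR = 0.000661 * 491.9183 = 0.325158
Posterior probability = posterior_odds / (1 + posterior_odds)
= 0.325158 / (1 + 0.325158)
= 0.325158 / 1.325158
= 0.2454

0.2454


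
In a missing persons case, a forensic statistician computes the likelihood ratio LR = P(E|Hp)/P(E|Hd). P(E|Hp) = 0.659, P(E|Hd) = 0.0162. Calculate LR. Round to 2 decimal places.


Likelihood ratio calculation:
LR = P(E|Hp) / P(E|Hd)
LR = 0.659 / 0.0162
LR = 40.68

40.68


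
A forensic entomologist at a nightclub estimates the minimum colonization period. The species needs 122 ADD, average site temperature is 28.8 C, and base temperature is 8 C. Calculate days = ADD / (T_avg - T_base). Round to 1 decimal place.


Insect development time:
Effective temperature = avg_temp - T_base = 28.8 - 8 = 20.8 C
Days = ADD / effective_temp = 122 / 20.8 = 5.9 days

5.9


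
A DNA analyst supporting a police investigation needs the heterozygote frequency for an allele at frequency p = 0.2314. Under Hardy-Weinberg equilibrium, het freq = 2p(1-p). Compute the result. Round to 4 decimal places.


Hardy-Weinberg heterozygote frequency:
q = 1 - p = 1 - 0.2314 = 0.7686
2pq = 2 * 0.2314 * 0.7686 = 0.3557

0.3557


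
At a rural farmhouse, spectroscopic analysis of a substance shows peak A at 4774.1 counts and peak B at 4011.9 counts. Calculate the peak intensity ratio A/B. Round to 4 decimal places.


Spectral peak ratio:
Peak A = 4774.1 counts
Peak B = 4011.9 counts
Ratio = 4774.1 / 4011.9 = 1.1900

1.1900


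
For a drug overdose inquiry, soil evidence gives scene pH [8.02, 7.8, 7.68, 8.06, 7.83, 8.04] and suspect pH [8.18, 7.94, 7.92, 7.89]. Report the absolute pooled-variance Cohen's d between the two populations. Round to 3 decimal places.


Pooled-variance Cohen's d for soil pH comparison:
Scene mean = 47.43 / 6 = 7.905
Suspect mean = 31.93 / 4 = 7.9825
Scene sample variance s_s^2 = 0.02455
Suspect sample variance s_c^2 = 0.017758
Pooled variance = ((n_s-1)*s_s^2 + (n_c-1)*s_c^2) / (n_s + n_c - 2) = 0.022003
Pooled SD = sqrt(0.022003) = 0.148334
Mean difference = -0.0775
|d| = |-0.0775| / 0.148334 = 0.522

0.522


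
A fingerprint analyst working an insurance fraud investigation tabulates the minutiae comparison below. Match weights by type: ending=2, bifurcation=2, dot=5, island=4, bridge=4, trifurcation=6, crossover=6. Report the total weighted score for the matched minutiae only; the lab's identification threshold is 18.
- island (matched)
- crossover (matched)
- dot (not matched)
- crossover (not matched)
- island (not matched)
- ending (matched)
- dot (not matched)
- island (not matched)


Weighted minutiae match score:
  island: matched, +4 (running total 4)
  crossover: matched, +6 (running total 10)
  dot: not matched, +0
  crossover: not matched, +0
  island: not matched, +0
  ending: matched, +2 (running total 12)
  dot: not matched, +0
  island: not matched, +0
Total score = 12
Threshold = 18; verdict = inconclusive

12


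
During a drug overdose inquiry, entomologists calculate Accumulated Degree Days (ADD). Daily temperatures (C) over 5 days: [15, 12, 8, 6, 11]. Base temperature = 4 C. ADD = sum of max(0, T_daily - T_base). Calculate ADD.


Computing ADD day by day:
Day 1: max(0, 15 - 4) = 11
Day 2: max(0, 12 - 4) = 8
Day 3: max(0, 8 - 4) = 4
Day 4: max(0, 6 - 4) = 2
Day 5: max(0, 11 - 4) = 7
Total ADD = 32

32


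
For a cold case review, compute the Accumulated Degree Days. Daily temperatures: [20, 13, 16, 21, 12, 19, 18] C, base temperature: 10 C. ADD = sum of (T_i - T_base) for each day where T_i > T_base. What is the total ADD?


Computing ADD day by day:
Day 1: max(0, 20 - 10) = 10
Day 2: max(0, 13 - 10) = 3
Day 3: max(0, 16 - 10) = 6
Day 4: max(0, 21 - 10) = 11
Day 5: max(0, 12 - 10) = 2
Day 6: max(0, 19 - 10) = 9
Day 7: max(0, 18 - 10) = 8
Total ADD = 49

49


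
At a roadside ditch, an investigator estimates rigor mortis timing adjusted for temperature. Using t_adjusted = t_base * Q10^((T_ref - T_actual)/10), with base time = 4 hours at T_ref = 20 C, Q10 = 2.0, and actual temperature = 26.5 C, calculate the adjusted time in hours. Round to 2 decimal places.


Rigor mortis time adjustment:
Exponent = (T_ref - T_actual) / 10 = (20 - 26.5) / 10 = -0.65
Q10 factor = 2.0^-0.65 = 0.63728
t_adjusted = 4 * 0.63728 = 2.55 hours

2.55


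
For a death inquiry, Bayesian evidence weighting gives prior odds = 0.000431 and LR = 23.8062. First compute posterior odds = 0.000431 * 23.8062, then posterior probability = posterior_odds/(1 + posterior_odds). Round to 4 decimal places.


Bayesian evidence evaluation:
Posterior odds = prior_odds * LR = 0.000431 * 23.8062 = 0.01026047
Posterior probability = posterior_odds / (1 + posterior_odds)
= 0.01026047 / (1 + 0.01026047)
= 0.01026047 / 1.01026047
= 0.0102

0.0102


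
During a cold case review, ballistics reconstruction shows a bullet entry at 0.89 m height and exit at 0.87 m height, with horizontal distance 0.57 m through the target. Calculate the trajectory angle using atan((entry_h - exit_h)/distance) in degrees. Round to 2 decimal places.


Bullet trajectory angle:
Height difference = 0.89 - 0.87 = 0.02 m
angle = atan(0.02 / 0.57)
angle = atan(0.035088)
angle = 2.01 degrees

2.01


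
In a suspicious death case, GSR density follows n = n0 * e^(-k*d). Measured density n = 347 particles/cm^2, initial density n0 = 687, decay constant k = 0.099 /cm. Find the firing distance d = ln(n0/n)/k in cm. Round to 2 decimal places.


GSR distance calculation:
n0/n = 687 / 347 = 1.979827
ln(n0/n) = 0.683009
d = 0.683009 / 0.099 = 6.90 cm

6.90


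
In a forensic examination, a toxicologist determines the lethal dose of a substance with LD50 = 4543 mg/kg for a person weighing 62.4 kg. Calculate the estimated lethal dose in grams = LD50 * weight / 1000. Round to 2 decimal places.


Lethal dose calculation:
Lethal dose = LD50 * body_weight / 1000
= 4543 * 62.4 / 1000
= 283483.2 / 1000
= 283.48 g

283.48


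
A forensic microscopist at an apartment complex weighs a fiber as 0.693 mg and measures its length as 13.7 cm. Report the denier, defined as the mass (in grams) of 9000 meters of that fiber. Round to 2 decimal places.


Denier calculation:
Mass in grams = 0.693 mg / 1000 = 0.000693 g
Length in meters = 13.7 cm / 100 = 0.137 m
Linear density = mass / length = 0.000693 / 0.137 = 0.00505839 g/m
Denier = (g/m) * 9000 = 0.00505839 * 9000 = 45.53

45.53


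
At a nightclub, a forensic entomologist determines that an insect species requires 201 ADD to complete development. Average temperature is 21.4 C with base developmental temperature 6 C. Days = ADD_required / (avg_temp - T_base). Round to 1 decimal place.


Insect development time:
Effective temperature = avg_temp - T_base = 21.4 - 6 = 15.4 C
Days = ADD / effective_temp = 201 / 15.4 = 13.1 days

13.1


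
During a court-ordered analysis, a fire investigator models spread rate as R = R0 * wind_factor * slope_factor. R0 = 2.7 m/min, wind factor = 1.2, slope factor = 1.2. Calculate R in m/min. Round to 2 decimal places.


Fire spread rate calculation:
R = R0 * wind_factor * slope_factor
= 2.7 * 1.2 * 1.2
= 3.24 * 1.2
= 3.89 m/min

3.89


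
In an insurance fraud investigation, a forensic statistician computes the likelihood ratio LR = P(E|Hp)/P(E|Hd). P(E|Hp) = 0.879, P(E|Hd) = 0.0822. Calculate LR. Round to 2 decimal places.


Likelihood ratio calculation:
LR = P(E|Hp) / P(E|Hd)
LR = 0.879 / 0.0822
LR = 10.69

10.69


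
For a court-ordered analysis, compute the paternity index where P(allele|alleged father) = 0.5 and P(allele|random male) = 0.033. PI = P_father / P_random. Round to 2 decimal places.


Paternity Index calculation:
PI = P(allele|father) / P(allele|random)
PI = 0.5 / 0.033
PI = 15.15

15.15


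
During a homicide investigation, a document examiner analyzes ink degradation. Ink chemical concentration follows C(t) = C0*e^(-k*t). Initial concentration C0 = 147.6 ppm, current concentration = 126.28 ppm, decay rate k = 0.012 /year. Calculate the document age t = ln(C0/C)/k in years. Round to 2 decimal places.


Document age estimation:
C0/C = 147.6 / 126.28 = 1.168831
ln(C0/C) = 0.156004
t = 0.156004 / 0.012 = 13.00 years

13.00
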